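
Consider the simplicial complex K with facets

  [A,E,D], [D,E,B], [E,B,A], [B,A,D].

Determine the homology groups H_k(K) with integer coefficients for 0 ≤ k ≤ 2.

Take the total order A < B < D < E on the vertex set. Then K (dimension 2) consists of the simplices:

  0-simplices (4): A, B, D, E
  1-simplices (6): AB, AD, AE, BD, BE, DE
  2-simplices (4): ABD, ABE, ADE, BDE

Hence C_0 ≅ Z^4, C_1 ≅ Z^6, C_2 ≅ Z^4.

The boundary map ∂_1: C_1 → C_0 sends each edge [p,q] (with p < q) to q − p. For instance
  ∂AB = B − A.
The resulting 4×6 matrix has rank 3, and its Smith normal form has invariant factors (1,1,1).

∂_2: C_2 → C_1 sends each 2-simplex [p,q,r] to [q,r] − [p,r] + [p,q]. For instance
  ∂ABE = BE − AE + AB,
  ∂ADE = DE − AE + AD.
As a 6×4 matrix over Z this has rank 3, with invariant factors (1,1,1).

From H_k ≅ ker(∂_k) / im(∂_{k+1}) we obtain:

  H_0: rank C_0 − rank ∂_1 = 4 − 3 = 1, and the invariant factors of ∂_1 are all 1, so H_0 ≅ Z.
  H_1: rank ker ∂_1 − rank ∂_2 = (6 − 3) − 3 = 0, and the invariant factors of ∂_2 are all 1, so H_1 ≅ 0.
  H_2: rank ker ∂_2 − rank ∂_3 = (4 − 3) − 0 = 1, and there is no ∂_3, so H_2 ≅ Z.

(K is a triangulation of the 2-sphere S^2.)

H_0 ≅ Z,  H_1 = 0,  H_2 ≅ Z.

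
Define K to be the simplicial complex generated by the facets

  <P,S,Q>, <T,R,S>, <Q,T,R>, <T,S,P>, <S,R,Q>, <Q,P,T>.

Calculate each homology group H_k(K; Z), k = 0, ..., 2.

H_0 ≅ Z,  H_1 = 0,  H_2 ≅ Z.

Order the vertices as P < Q < R < S < T. Listing each simplex with vertices in this order, K has dimension 2 with simplices:

  0-simplices (5): P, Q, R, S, T
  1-simplices (9): PQ, PS, PT, QR, QS, QT, RS, RT, ST
  2-simplices (6): PQS, PQT, PST, QRS, QRT, RST

giving chain groups C_0 ≅ Z^5, C_1 ≅ Z^9, C_2 ≅ Z^6.

Boundary ∂_1: C_1 → C_0 is given by ∂[p,q] = [q] − [p].
The 5×9 boundary matrix has rank 4 and Smith normal form diag(1,1,1,1).

The boundary map ∂_2: C_2 → C_1 sends each 2-simplex [p,q,r] to [q,r] − [p,r] + [p,q]. For instance
  ∂PQS = QS − PS + PQ,
  ∂QRT = RT − QT + QR.
As a 9×6 matrix over Z this has rank 5, with invariant factors (1,1,1,1,1).

Computing H_k = (kernel of ∂_k) / (image of ∂_{k+1}):

  H_0: rank C_0 − rank ∂_1 = 5 − 4 = 1, and the invariant factors of ∂_1 are all 1, so H_0 = Z.
  H_1: rank ker ∂_1 − rank ∂_2 = (9 − 4) − 5 = 0, and the invariant factors of ∂_2 are all 1, so H_1 = 0.
  H_2: rank ker ∂_2 − rank ∂_3 = (6 − 5) − 0 = 1, and there is no ∂_3, so H_2 = Z.

As a check, the Euler characteristic is 5 − 9 + 6 = 2, which agrees with 1 − 0 + 1 = 2.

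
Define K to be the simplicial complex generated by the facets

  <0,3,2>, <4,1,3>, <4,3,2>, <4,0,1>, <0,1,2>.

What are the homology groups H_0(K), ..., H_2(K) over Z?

H_0 ≅ Z,  H_1 ≅ Z,  H_2 = 0.

Fix the vertex order 0 < 1 < 2 < 3 < 4 and write every simplex with vertices in increasing order. Then dim K = 2 and the simplices of K are:

  0-simplices (5): [0], [1], [2], [3], [4]
  1-simplices (10): [0,1], [0,2], [0,3], [0,4], [1,2], [1,3], [1,4], [2,3], [2,4], [3,4]
  2-simplices (5): [0,1,2], [0,1,4], [0,2,3], [1,3,4], [2,3,4]

Hence C_0 ≅ Z^5, C_1 ≅ Z^10, C_2 ≅ Z^5.

The boundary map ∂_1: C_1 → C_0 is given by ∂[p,q] = [q] − [p]. For instance
  ∂[3,4] = [4] − [3].
The 5×10 boundary matrix has rank 4 and Smith normal form diag(1,1,1,1).

The boundary map ∂_2: C_2 → C_1 sends each 2-simplex [p,q,r] to [q,r] − [p,r] + [p,q]. For instance
  ∂[0,1,2] = [1,2] − [0,2] + [0,1],
  ∂[0,2,3] = [2,3] − [0,3] + [0,2].
As a 10×5 matrix over Z this has rank 5, with invariant factors (1,1,1,1,1).

Now H_k = ker ∂_k / im ∂_{k+1}, so:

  H_0: rank C_0 − rank ∂_1 = 5 − 4 = 1, and the invariant factors of ∂_1 are all 1, so H_0 ≅ Z.
  H_1: rank ker ∂_1 − rank ∂_2 = (10 − 4) − 5 = 1, and the invariant factors of ∂_2 are all 1, so H_1 ≅ Z.
  H_2: rank ker ∂_2 − rank ∂_3 = (5 − 5) − 0 = 0, and there is no ∂_3, so H_2 ≅ 0.

As a check, the Euler characteristic is 5 − 10 + 5 = 0, which agrees with 1 − 1 + 0 = 0.
(K is a triangulation of the Möbius band.)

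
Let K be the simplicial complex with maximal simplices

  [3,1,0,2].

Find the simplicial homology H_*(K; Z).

K has 4 vertices, 6 edges, 4 triangles, 1 3-simplex.
rank ∂_0 = 0, rank ∂_1 = 3 ⇒ b_0 = 4 − 0 − 3 = 1; all invariant factors of ∂_1 are 1 so no torsion. So H_0 ≅ Z.
rank ∂_1 = 3, rank ∂_2 = 3 ⇒ b_1 = 6 − 3 − 3 = 0; all invariant factors of ∂_2 are 1 so no torsion. So H_1 ≅ 0.
rank ∂_2 = 3, rank ∂_3 = 1 ⇒ b_2 = 4 − 3 − 1 = 0; all invariant factors of ∂_3 are 1 so no torsion. So H_2 ≅ 0.
rank ∂_3 = 1, rank ∂_4 = 0 ⇒ b_3 = 1 − 1 − 0 = 0. So H_3 ≅ 0.

H_0 = Z,  H_1 = 0,  H_2 = 0,  H_3 = 0.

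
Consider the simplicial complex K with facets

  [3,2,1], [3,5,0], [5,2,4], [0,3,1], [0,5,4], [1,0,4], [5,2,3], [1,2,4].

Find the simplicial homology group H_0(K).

H_0 ≅ Z.

Order the vertices as 0 < 1 < 2 < 3 < 4 < 5. Listing each simplex with vertices in this order, K has dimension 2 with simplices:

  0-simplices (6): [0], [1], [2], [3], [4], [5]
  1-simplices (12): [0,1], [0,3], [0,4], [0,5], [1,2], [1,3], [1,4], [2,3], [2,4], [2,5], [3,5], [4,5]
  2-simplices (8): [0,1,3], [0,1,4], [0,3,5], [0,4,5], [1,2,3], [1,2,4], [2,3,5], [2,4,5]

so the chain groups are C_0 ≅ Z^6, C_1 ≅ Z^12, C_2 ≅ Z^8.

∂_1: C_1 → C_0 sends each edge [p,q] (with p < q) to q − p. For instance
  ∂[0,4] = [4] − [0].
The 6×12 boundary matrix has rank 5 and Smith normal form diag(1,1,1,1,1).

Boundary ∂_2: C_2 → C_1 sends each 2-simplex [p,q,r] to [q,r] − [p,r] + [p,q]. For instance
  ∂[1,2,4] = [2,4] − [1,4] + [1,2],
  ∂[2,4,5] = [4,5] − [2,5] + [2,4].
This gives a 12×8 integer matrix of rank 7; reducing to Smith normal form yields diagonal entries (1,1,1,1,1,1,1).

Computing H_k = (kernel of ∂_k) / (image of ∂_{k+1}):

  H_0: rank C_0 − rank ∂_1 = 6 − 5 = 1, and the invariant factors of ∂_1 are all 1, so H_0 = Z.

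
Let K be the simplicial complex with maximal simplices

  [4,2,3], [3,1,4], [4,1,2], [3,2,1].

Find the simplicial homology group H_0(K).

Fix the vertex order 1 < 2 < 3 < 4 and write every simplex with vertices in increasing order. Then dim K = 2 and the simplices of K are:

  0-simplices (4): [1], [2], [3], [4]
  1-simplices (6): [1,2], [1,3], [1,4], [2,3], [2,4], [3,4]
  2-simplices (4): [1,2,3], [1,2,4], [1,3,4], [2,3,4]

Hence C_0 ≅ Z^4, C_1 ≅ Z^6, C_2 ≅ Z^4.

∂_1: C_1 → C_0 maps an edge to its endpoints' difference, ∂[p,q] = q − p.
As a 4×6 matrix over Z this has rank 3, with invariant factors (1,1,1).

Boundary ∂_2: C_2 → C_1 maps a triangle to the signed sum of its edges. For instance
  ∂[1,2,3] = [2,3] − [1,3] + [1,2],
  ∂[1,2,4] = [2,4] − [1,4] + [1,2].
The resulting 6×4 matrix has rank 3, and its Smith normal form has invariant factors (1,1,1).

Now H_k = ker ∂_k / im ∂_{k+1}, so:

  H_0: rank C_0 − rank ∂_1 = 4 − 3 = 1, and the invariant factors of ∂_1 are all 1, so H_0 = Z.

(K is a triangulation of the 2-sphere S^2.)

H_0 = Z.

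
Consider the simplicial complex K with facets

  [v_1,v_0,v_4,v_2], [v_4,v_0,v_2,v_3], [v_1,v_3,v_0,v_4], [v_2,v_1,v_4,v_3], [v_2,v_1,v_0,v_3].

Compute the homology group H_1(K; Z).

H_1 ≅ 0.

Order the vertices as v_0 < v_1 < v_2 < v_3 < v_4. Listing each simplex with vertices in this order, K has dimension 3 with simplices:

  0-simplices (5): [v_0], [v_1], [v_2], [v_3], [v_4]
  1-simplices (10): [v_0,v_1], [v_0,v_2], [v_0,v_3], [v_0,v_4], [v_1,v_2], [v_1,v_3], [v_1,v_4], [v_2,v_3], [v_2,v_4], [v_3,v_4]
  2-simplices (10): [v_0,v_1,v_2], [v_0,v_1,v_3], [v_0,v_1,v_4], [v_0,v_2,v_3], [v_0,v_2,v_4], [v_0,v_3,v_4], [v_1,v_2,v_3], [v_1,v_2,v_4], [v_1,v_3,v_4], [v_2,v_3,v_4]
  3-simplices (5): [v_0,v_1,v_2,v_3], [v_0,v_1,v_2,v_4], [v_0,v_1,v_3,v_4], [v_0,v_2,v_3,v_4], [v_1,v_2,v_3,v_4]

Hence C_0 ≅ Z^5, C_1 ≅ Z^10, C_2 ≅ Z^10, C_3 ≅ Z^5.

∂_1: C_1 → C_0 sends each edge [p,q] (with p < q) to q − p. For instance
  ∂[v_1,v_2] = [v_2] − [v_1].
This gives a 5×10 integer matrix of rank 4; reducing to Smith normal form yields diagonal entries (1,1,1,1).

The boundary map ∂_2: C_2 → C_1 maps a triangle to the signed sum of its edges. For instance
  ∂[v_0,v_1,v_2] = [v_1,v_2] − [v_0,v_2] + [v_0,v_1],
  ∂[v_0,v_1,v_3] = [v_1,v_3] − [v_0,v_3] + [v_0,v_1].
The 10×10 boundary matrix has rank 6 and Smith normal form diag(1,1,1,1,1,1).

Boundary ∂_3: C_3 → C_2 sends each 3-simplex σ to the alternating sum Σ_i (−1)^i (σ with its i-th vertex removed). For instance
  ∂[v_0,v_1,v_3,v_4] = [v_1,v_3,v_4] − [v_0,v_3,v_4] + [v_0,v_1,v_4] − [v_0,v_1,v_3],
  ∂[v_0,v_1,v_2,v_4] = [v_1,v_2,v_4] − [v_0,v_2,v_4] + [v_0,v_1,v_4] − [v_0,v_1,v_2].
This gives a 10×5 integer matrix of rank 4; reducing to Smith normal form yields diagonal entries (1,1,1,1).

From H_k ≅ ker(∂_k) / im(∂_{k+1}) we obtain:

  H_1: rank ker ∂_1 − rank ∂_2 = (10 − 4) − 6 = 0, and the invariant factors of ∂_2 are all 1, so H_1 ≅ 0.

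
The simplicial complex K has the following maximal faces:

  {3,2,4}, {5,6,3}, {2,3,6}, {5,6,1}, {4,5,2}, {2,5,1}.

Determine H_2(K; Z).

H_2 = 0.

K has 6 vertices, 12 edges, 6 triangles.
rank ∂_2 = 6, rank ∂_3 = 0 ⇒ b_2 = 6 − 6 − 0 = 0. So H_2 = 0.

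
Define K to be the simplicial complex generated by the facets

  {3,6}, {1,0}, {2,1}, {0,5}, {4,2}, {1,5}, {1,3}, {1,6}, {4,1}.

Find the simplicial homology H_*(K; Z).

We work with the vertex ordering 0 < 1 < 2 < 3 < 4 < 5 < 6. The simplices of K, each written with vertices in increasing order, are:

  0-simplices (7): [0], [1], [2], [3], [4], [5], [6]
  1-simplices (9): [0,1], [0,5], [1,2], [1,3], [1,4], [1,5], [1,6], [2,4], [3,6]

so the chain groups are C_0 ≅ Z^7, C_1 ≅ Z^9.

The boundary map ∂_1: C_1 → C_0 maps an edge to its endpoints' difference, ∂[p,q] = q − p. For instance
  ∂[0,1] = [1] − [0].
This gives a 7×9 integer matrix of rank 6; reducing to Smith normal form yields diagonal entries (1,1,1,1,1,1).

Now H_k = ker ∂_k / im ∂_{k+1}, so:

  H_0: rank C_0 − rank ∂_1 = 7 − 6 = 1, and the invariant factors of ∂_1 are all 1, so H_0 = Z.
  H_1: rank ker ∂_1 − rank ∂_2 = (9 − 6) − 0 = 3, and there is no ∂_2, so H_1 = Z^3.

As a check, the Euler characteristic is 7 − 9 = -2, which agrees with 1 − 3 = -2.

H_0 ≅ Z,  H_1 ≅ Z^3.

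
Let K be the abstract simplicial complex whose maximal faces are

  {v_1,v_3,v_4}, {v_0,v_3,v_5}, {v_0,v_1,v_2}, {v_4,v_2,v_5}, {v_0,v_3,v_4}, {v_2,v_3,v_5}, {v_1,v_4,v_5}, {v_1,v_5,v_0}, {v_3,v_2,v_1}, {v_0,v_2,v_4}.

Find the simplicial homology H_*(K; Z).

Order the vertices as v_0 < v_1 < v_2 < v_3 < v_4 < v_5. Listing each simplex with vertices in this order, K has dimension 2 with simplices:

  0-simplices (6): [v_0], [v_1], [v_2], [v_3], [v_4], [v_5]
  1-simplices (15): (15 of them)
  2-simplices (10): [v_0,v_1,v_2], [v_0,v_1,v_5], [v_0,v_2,v_4], [v_0,v_3,v_4], [v_0,v_3,v_5], [v_1,v_2,v_3], [v_1,v_3,v_4], [v_1,v_4,v_5], [v_2,v_3,v_5], [v_2,v_4,v_5]

so the chain groups are C_0 ≅ Z^6, C_1 ≅ Z^15, C_2 ≅ Z^10.

Boundary ∂_1: C_1 → C_0 maps an edge to its endpoints' difference, ∂[p,q] = q − p.
As a 6×15 matrix over Z this has rank 5, with invariant factors (1,1,1,1,1).

Boundary ∂_2: C_2 → C_1 maps a triangle to the signed sum of its edges. For instance
  ∂[v_0,v_3,v_4] = [v_3,v_4] − [v_0,v_4] + [v_0,v_3],
  ∂[v_0,v_2,v_4] = [v_2,v_4] − [v_0,v_4] + [v_0,v_2].
As a 15×10 matrix over Z this has rank 10, with invariant factors (1,1,1,1,1,1,1,1,1,2).

Now H_k = ker ∂_k / im ∂_{k+1}, so:

  H_0: rank C_0 − rank ∂_1 = 6 − 5 = 1, and the invariant factors of ∂_1 are all 1, so H_0 = Z.
  H_1: rank ker ∂_1 − rank ∂_2 = (15 − 5) − 10 = 0, and ∂_2 has invariant factor 2 > 1, so H_1 = Z/2.
  H_2: rank ker ∂_2 − rank ∂_3 = (10 − 10) − 0 = 0, and there is no ∂_3, so H_2 = 0.

(K is a triangulation of the real projective plane RP^2.)

H_0 ≅ Z,  H_1 ≅ Z/2,  H_2 = 0.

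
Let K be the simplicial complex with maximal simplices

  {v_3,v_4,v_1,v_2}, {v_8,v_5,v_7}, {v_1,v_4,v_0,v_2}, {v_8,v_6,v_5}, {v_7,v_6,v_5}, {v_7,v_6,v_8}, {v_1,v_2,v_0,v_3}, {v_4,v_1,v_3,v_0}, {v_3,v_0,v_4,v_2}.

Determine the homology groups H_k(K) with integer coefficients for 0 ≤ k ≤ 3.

H_0 ≅ Z^2,  H_1 = 0,  H_2 ≅ Z,  H_3 ≅ Z.

Take the total order v_0 < v_1 < v_2 < v_3 < v_4 < v_5 < v_6 < v_7 < v_8 on the vertex set. Then K (dimension 3) consists of the simplices:

  0-simplices (9): [v_0], [v_1], [v_2], [v_3], [v_4], [v_5], [v_6], [v_7], [v_8]
  1-simplices (16): (16 of them)
  2-simplices (14): (14 of them)
  3-simplices (5): [v_0,v_1,v_2,v_3], [v_0,v_1,v_2,v_4], [v_0,v_1,v_3,v_4], [v_0,v_2,v_3,v_4], [v_1,v_2,v_3,v_4]

Hence C_0 ≅ Z^9, C_1 ≅ Z^16, C_2 ≅ Z^14, C_3 ≅ Z^5.

∂_1: C_1 → C_0 is given by ∂[p,q] = [q] − [p]. For instance
  ∂[v_5,v_8] = [v_8] − [v_5].
The resulting 9×16 matrix has rank 7, and its Smith normal form has invariant factors (1,1,1,1,1,1,1).

The boundary map ∂_2: C_2 → C_1 acts by ∂[p,q,r] = [q,r] − [p,r] + [p,q]. For instance
  ∂[v_5,v_7,v_8] = [v_7,v_8] − [v_5,v_8] + [v_5,v_7],
  ∂[v_0,v_2,v_4] = [v_2,v_4] − [v_0,v_4] + [v_0,v_2].
The 16×14 boundary matrix has rank 9 and Smith normal form diag(1,1,1,1,1,1,1,1,1).

The boundary map ∂_3: C_3 → C_2 sends each 3-simplex σ to the alternating sum Σ_i (−1)^i (σ with its i-th vertex removed). For instance
  ∂[v_0,v_1,v_3,v_4] = [v_1,v_3,v_4] − [v_0,v_3,v_4] + [v_0,v_1,v_4] − [v_0,v_1,v_3],
  ∂[v_0,v_1,v_2,v_3] = [v_1,v_2,v_3] − [v_0,v_2,v_3] + [v_0,v_1,v_3] − [v_0,v_1,v_2].
As a 14×5 matrix over Z this has rank 4, with invariant factors (1,1,1,1).

From H_k ≅ ker(∂_k) / im(∂_{k+1}) we obtain:

  H_0: rank C_0 − rank ∂_1 = 9 − 7 = 2, and the invariant factors of ∂_1 are all 1, so H_0 = Z^2.
  H_1: rank ker ∂_1 − rank ∂_2 = (16 − 7) − 9 = 0, and the invariant factors of ∂_2 are all 1, so H_1 = 0.
  H_2: rank ker ∂_2 − rank ∂_3 = (14 − 9) − 4 = 1, and the invariant factors of ∂_3 are all 1, so H_2 = Z.
  H_3: rank ker ∂_3 − rank ∂_4 = (5 − 4) − 0 = 1, and there is no ∂_4, so H_3 = Z.

(K is a triangulation of the disjoint union of the 2-sphere S^2 and the 3-sphere S^3.)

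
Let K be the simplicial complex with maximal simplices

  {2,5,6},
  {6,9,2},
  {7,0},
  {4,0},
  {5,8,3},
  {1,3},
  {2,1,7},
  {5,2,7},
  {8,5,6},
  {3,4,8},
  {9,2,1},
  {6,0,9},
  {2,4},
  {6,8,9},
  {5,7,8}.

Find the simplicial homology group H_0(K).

Take the total order 0 < 1 < 2 < 3 < 4 < 5 < 6 < 7 < 8 < 9 on the vertex set. Then K (dimension 2) consists of the simplices:

  0-simplices (10): [0], [1], [2], [3], [4], [5], [6], [7], [8], [9]
  1-simplices (24): (24 of them)
  2-simplices (11): [0,6,9], [1,2,7], [1,2,9], [2,5,6], [2,5,7], [2,6,9], [3,4,8], [3,5,8], [5,6,8], [5,7,8], [6,8,9]

so the chain groups are C_0 ≅ Z^10, C_1 ≅ Z^24, C_2 ≅ Z^11.

Boundary ∂_1: C_1 → C_0 sends each edge [p,q] (with p < q) to q − p. For instance
  ∂[5,6] = [6] − [5].
The resulting 10×24 matrix has rank 9, and its Smith normal form has invariant factors (1,1,1,1,1,1,1,1,1).

∂_2: C_2 → C_1 sends each 2-simplex [p,q,r] to [q,r] − [p,r] + [p,q]. For instance
  ∂[3,4,8] = [4,8] − [3,8] + [3,4],
  ∂[2,5,6] = [5,6] − [2,6] + [2,5].
The 24×11 boundary matrix has rank 11 and Smith normal form diag(1,1,1,1,1,1,1,1,1,1,1).

Computing H_k = (kernel of ∂_k) / (image of ∂_{k+1}):

  H_0: rank C_0 − rank ∂_1 = 10 − 9 = 1, and the invariant factors of ∂_1 are all 1, so H_0 = Z.

H_0 = Z.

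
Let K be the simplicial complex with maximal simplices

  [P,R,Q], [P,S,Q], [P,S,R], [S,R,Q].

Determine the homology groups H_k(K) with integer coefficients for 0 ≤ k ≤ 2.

H_0 = Z,  H_1 = 0,  H_2 = Z.

K has 4 vertices, 6 edges, 4 triangles.
rank ∂_0 = 0, rank ∂_1 = 3 ⇒ b_0 = 4 − 0 − 3 = 1; all invariant factors of ∂_1 are 1 so no torsion. So H_0 ≅ Z.
rank ∂_1 = 3, rank ∂_2 = 3 ⇒ b_1 = 6 − 3 − 3 = 0; all invariant factors of ∂_2 are 1 so no torsion. So H_1 ≅ 0.
rank ∂_2 = 3, rank ∂_3 = 0 ⇒ b_2 = 4 − 3 − 0 = 1. So H_2 ≅ Z.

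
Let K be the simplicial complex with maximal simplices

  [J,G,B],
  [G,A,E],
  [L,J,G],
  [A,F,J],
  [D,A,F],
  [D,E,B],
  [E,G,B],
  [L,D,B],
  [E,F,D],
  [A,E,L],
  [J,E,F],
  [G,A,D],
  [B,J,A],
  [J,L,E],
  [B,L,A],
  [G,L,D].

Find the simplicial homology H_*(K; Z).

Take the total order A < B < D < E < F < G < J < L on the vertex set. Then K (dimension 2) consists of the simplices:

  0-simplices (8): A, B, D, E, F, G, J, L
  1-simplices (24): AB, AD, AE, AF, AG, AJ, AL, BD, BE, BG, BJ, BL, DE, DF, DG, DL, EF, EG, EJ, EL, FJ, GJ, GL, JL
  2-simplices (16): ABJ, ABL, ADF, ADG, AEG, AEL, AFJ, BDE, BDL, BEG, BGJ, DEF, DGL, EFJ, EJL, GJL

Hence C_0 ≅ Z^8, C_1 ≅ Z^24, C_2 ≅ Z^16.

Boundary ∂_1: C_1 → C_0 maps an edge to its endpoints' difference, ∂[p,q] = q − p.
This gives a 8×24 integer matrix of rank 7; reducing to Smith normal form yields diagonal entries (1,1,1,1,1,1,1).

Boundary ∂_2: C_2 → C_1 maps a triangle to the signed sum of its edges. For instance
  ∂DGL = GL − DL + DG,
  ∂BDE = DE − BE + BD.
The resulting 24×16 matrix has rank 15, and its Smith normal form has invariant factors (1,1,1,1,1,1,1,1,1,1,1,1,1,1,1).

Computing H_k = (kernel of ∂_k) / (image of ∂_{k+1}):

  H_0: rank C_0 − rank ∂_1 = 8 − 7 = 1, and the invariant factors of ∂_1 are all 1, so H_0 ≅ Z.
  H_1: rank ker ∂_1 − rank ∂_2 = (24 − 7) − 15 = 2, and the invariant factors of ∂_2 are all 1, so H_1 ≅ Z^2.
  H_2: rank ker ∂_2 − rank ∂_3 = (16 − 15) − 0 = 1, and there is no ∂_3, so H_2 ≅ Z.

As a check, the Euler characteristic is 8 − 24 + 16 = 0, which agrees with 1 − 2 + 1 = 0.
(K is a triangulation of the torus T^2.)

H_0 = Z,  H_1 = Z^2,  H_2 = Z.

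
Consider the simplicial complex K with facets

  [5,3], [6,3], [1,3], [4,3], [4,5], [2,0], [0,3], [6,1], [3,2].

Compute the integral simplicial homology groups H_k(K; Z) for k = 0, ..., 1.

K has 7 vertices, 9 edges.
rank ∂_0 = 0, rank ∂_1 = 6 ⇒ b_0 = 7 − 0 − 6 = 1; all invariant factors of ∂_1 are 1 so no torsion. So H_0 ≅ Z.
rank ∂_1 = 6, rank ∂_2 = 0 ⇒ b_1 = 9 − 6 − 0 = 3. So H_1 ≅ Z^3.

H_0 ≅ Z,  H_1 ≅ Z^3.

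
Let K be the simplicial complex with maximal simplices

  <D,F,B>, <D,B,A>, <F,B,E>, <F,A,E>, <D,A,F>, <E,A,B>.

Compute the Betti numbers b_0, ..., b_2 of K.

Order the vertices as A < B < D < E < F. Listing each simplex with vertices in this order, K has dimension 2 with simplices:

  0-simplices (5): A, B, D, E, F
  1-simplices (9): AB, AD, AE, AF, BD, BE, BF, DF, EF
  2-simplices (6): ABD, ABE, ADF, AEF, BDF, BEF

Hence C_0 ≅ Z^5, C_1 ≅ Z^9, C_2 ≅ Z^6.

∂_1: C_1 → C_0 sends each edge [p,q] (with p < q) to q − p.
This gives a 5×9 integer matrix of rank 4; reducing to Smith normal form yields diagonal entries (1,1,1,1).

Boundary ∂_2: C_2 → C_1 maps a triangle to the signed sum of its edges. For instance
  ∂BDF = DF − BF + BD,
  ∂ADF = DF − AF + AD.
The resulting 9×6 matrix has rank 5, and its Smith normal form has invariant factors (1,1,1,1,1).

Now H_k = ker ∂_k / im ∂_{k+1}, so:

  H_0: rank C_0 − rank ∂_1 = 5 − 4 = 1, and the invariant factors of ∂_1 are all 1, so H_0 = Z.
  H_1: rank ker ∂_1 − rank ∂_2 = (9 − 4) − 5 = 0, and the invariant factors of ∂_2 are all 1, so H_1 = 0.
  H_2: rank ker ∂_2 − rank ∂_3 = (6 − 5) − 0 = 1, and there is no ∂_3, so H_2 = Z.

(K is a triangulation of the 2-sphere S^2.)

Hence the Betti numbers are b_0 = 1, b_1 = 0, b_2 = 1.

b_0 = 1, b_1 = 0, b_2 = 1.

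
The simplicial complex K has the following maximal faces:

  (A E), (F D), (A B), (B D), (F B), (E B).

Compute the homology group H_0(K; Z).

H_0 = Z.

Take the total order A < B < D < E < F on the vertex set. Then K (dimension 1) consists of the simplices:

  0-simplices (5): A, B, D, E, F
  1-simplices (6): AB, AE, BD, BE, BF, DF

giving chain groups C_0 ≅ Z^5, C_1 ≅ Z^6.

Boundary ∂_1: C_1 → C_0 maps an edge to its endpoints' difference, ∂[p,q] = q − p. For instance
  ∂BE = E − B.
As a 5×6 matrix over Z this has rank 4, with invariant factors (1,1,1,1).

Computing H_k = (kernel of ∂_k) / (image of ∂_{k+1}):

  H_0: rank C_0 − rank ∂_1 = 5 − 4 = 1, and the invariant factors of ∂_1 are all 1, so H_0 = Z.

(K is a triangulation of a wedge of 2 circles.)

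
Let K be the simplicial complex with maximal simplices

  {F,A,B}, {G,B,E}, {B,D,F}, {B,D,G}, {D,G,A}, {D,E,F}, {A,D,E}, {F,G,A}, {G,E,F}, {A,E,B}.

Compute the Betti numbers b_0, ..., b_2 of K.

We work with the vertex ordering A < B < D < E < F < G. The simplices of K, each written with vertices in increasing order, are:

  0-simplices (6): A, B, D, E, F, G
  1-simplices (15): AB, AD, AE, AF, AG, BD, BE, BF, BG, DE, DF, DG, EF, EG, FG
  2-simplices (10): ABE, ABF, ADE, ADG, AFG, BDF, BDG, BEG, DEF, EFG

giving chain groups C_0 ≅ Z^6, C_1 ≅ Z^15, C_2 ≅ Z^10.

The boundary map ∂_1: C_1 → C_0 sends each edge [p,q] (with p < q) to q − p. For instance
  ∂AE = E − A.
As a 6×15 matrix over Z this has rank 5, with invariant factors (1,1,1,1,1).

The boundary map ∂_2: C_2 → C_1 sends each 2-simplex [p,q,r] to [q,r] − [p,r] + [p,q]. For instance
  ∂DEF = EF − DF + DE,
  ∂BDG = DG − BG + BD.
As a 15×10 matrix over Z this has rank 10, with invariant factors (1,1,1,1,1,1,1,1,1,2).

From H_k ≅ ker(∂_k) / im(∂_{k+1}) we obtain:

  H_0: rank C_0 − rank ∂_1 = 6 − 5 = 1, and the invariant factors of ∂_1 are all 1, so H_0 ≅ Z.
  H_1: rank ker ∂_1 − rank ∂_2 = (15 − 5) − 10 = 0, and ∂_2 has invariant factor 2 > 1, so H_1 ≅ Z/2.
  H_2: rank ker ∂_2 − rank ∂_3 = (10 − 10) − 0 = 0, and there is no ∂_3, so H_2 ≅ 0.

Hence the Betti numbers are b_0 = 1, b_1 = 0, b_2 = 0.

b_0 = 1, b_1 = 0, b_2 = 0.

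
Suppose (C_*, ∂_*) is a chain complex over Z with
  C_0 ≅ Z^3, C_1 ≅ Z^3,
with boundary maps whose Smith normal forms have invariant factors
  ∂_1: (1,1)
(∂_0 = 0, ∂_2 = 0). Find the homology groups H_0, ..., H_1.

H_0: b_0 = 3 − 0 − 2 = 1; torsion from ∂_1 factors > 1: none. So H_0 = Z.
H_1: b_1 = 3 − 2 − 0 = 1; torsion from ∂_2 factors > 1: none. So H_1 = Z.

H_0 = Z,  H_1 = Z.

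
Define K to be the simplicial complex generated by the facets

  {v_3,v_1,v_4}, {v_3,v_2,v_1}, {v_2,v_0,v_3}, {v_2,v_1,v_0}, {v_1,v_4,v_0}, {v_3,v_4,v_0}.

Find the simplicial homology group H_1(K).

We work with the vertex ordering v_0 < v_1 < v_2 < v_3 < v_4. The simplices of K, each written with vertices in increasing order, are:

  0-simplices (5): [v_0], [v_1], [v_2], [v_3], [v_4]
  1-simplices (9): [v_0,v_1], [v_0,v_2], [v_0,v_3], [v_0,v_4], [v_1,v_2], [v_1,v_3], [v_1,v_4], [v_2,v_3], [v_3,v_4]
  2-simplices (6): [v_0,v_1,v_2], [v_0,v_1,v_4], [v_0,v_2,v_3], [v_0,v_3,v_4], [v_1,v_2,v_3], [v_1,v_3,v_4]

Hence C_0 ≅ Z^5, C_1 ≅ Z^9, C_2 ≅ Z^6.

∂_1: C_1 → C_0 is given by ∂[p,q] = [q] − [p]. For instance
  ∂[v_0,v_4] = [v_4] − [v_0].
The 5×9 boundary matrix has rank 4 and Smith normal form diag(1,1,1,1).

The boundary map ∂_2: C_2 → C_1 maps a triangle to the signed sum of its edges. For instance
  ∂[v_0,v_2,v_3] = [v_2,v_3] − [v_0,v_3] + [v_0,v_2],
  ∂[v_1,v_2,v_3] = [v_2,v_3] − [v_1,v_3] + [v_1,v_2].
The 9×6 boundary matrix has rank 5 and Smith normal form diag(1,1,1,1,1).

From H_k ≅ ker(∂_k) / im(∂_{k+1}) we obtain:

  H_1: rank ker ∂_1 − rank ∂_2 = (9 − 4) − 5 = 0, and the invariant factors of ∂_2 are all 1, so H_1 = 0.

H_1 = 0.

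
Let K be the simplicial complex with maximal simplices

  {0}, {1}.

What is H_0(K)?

Fix the vertex order 0 < 1 and write every simplex with vertices in increasing order. Then dim K = 0 and the simplices of K are:

  0-simplices (2): [0], [1]

giving chain groups C_0 ≅ Z^2.

Reading off H_k = ker ∂_k / im ∂_{k+1}:

  H_0: rank C_0 − rank ∂_1 = 2 − 0 = 2, and there is no ∂_1, so H_0 ≅ Z^2.

(K is a triangulation of a set of 2 points.)

H_0 ≅ Z^2.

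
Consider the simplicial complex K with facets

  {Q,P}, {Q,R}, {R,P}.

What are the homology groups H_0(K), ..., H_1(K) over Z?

H_0 ≅ Z,  H_1 ≅ Z.

Order the vertices as P < Q < R. Listing each simplex with vertices in this order, K has dimension 1 with simplices:

  0-simplices (3): P, Q, R
  1-simplices (3): PQ, PR, QR

so the chain groups are C_0 ≅ Z^3, C_1 ≅ Z^3.

Boundary ∂_1: C_1 → C_0 sends each edge [p,q] (with p < q) to q − p. For instance
  ∂PR = R − P.
As a 3×3 matrix over Z this has rank 2, with invariant factors (1,1).

Now H_k = ker ∂_k / im ∂_{k+1}, so:

  H_0: rank C_0 − rank ∂_1 = 3 − 2 = 1, and the invariant factors of ∂_1 are all 1, so H_0 ≅ Z.
  H_1: rank ker ∂_1 − rank ∂_2 = (3 − 2) − 0 = 1, and there is no ∂_2, so H_1 ≅ Z.

As a check, the Euler characteristic is 3 − 3 = 0, which agrees with 1 − 1 = 0.
(K is a triangulation of the circle S^1.)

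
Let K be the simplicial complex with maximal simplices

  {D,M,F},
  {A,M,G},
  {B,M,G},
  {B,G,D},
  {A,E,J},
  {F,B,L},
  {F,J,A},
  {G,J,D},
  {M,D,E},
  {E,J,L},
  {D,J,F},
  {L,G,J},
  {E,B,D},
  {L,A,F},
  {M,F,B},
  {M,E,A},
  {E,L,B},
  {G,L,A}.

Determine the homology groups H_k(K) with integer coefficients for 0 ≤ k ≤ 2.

Fix the vertex order A < B < D < E < F < G < J < L < M and write every simplex with vertices in increasing order. Then dim K = 2 and the simplices of K are:

  0-simplices (9): A, B, D, E, F, G, J, L, M
  1-simplices (27): AE, AF, AG, AJ, AL, AM, BD, BE, BF, BG, BL, BM, DE, DF, DG, DJ, DM, EJ, EL, EM, FJ, FL, FM, GJ, GL, GM, JL
  2-simplices (18): AEJ, AEM, AFJ, AFL, AGL, AGM, BDE, BDG, BEL, BFL, BFM, BGM, DEM, DFJ, DFM, DGJ, EJL, GJL

so the chain groups are C_0 ≅ Z^9, C_1 ≅ Z^27, C_2 ≅ Z^18.

∂_1: C_1 → C_0 sends each edge [p,q] (with p < q) to q − p.
This gives a 9×27 integer matrix of rank 8; reducing to Smith normal form yields diagonal entries (1,1,1,1,1,1,1,1).

Boundary ∂_2: C_2 → C_1 sends each 2-simplex [p,q,r] to [q,r] − [p,r] + [p,q]. For instance
  ∂AEJ = EJ − AJ + AE,
  ∂AGL = GL − AL + AG.
The 27×18 boundary matrix has rank 18 and Smith normal form diag(1,1,1,1,1,1,1,1,1,1,1,1,1,1,1,1,1,2).

From H_k ≅ ker(∂_k) / im(∂_{k+1}) we obtain:

  H_0: rank C_0 − rank ∂_1 = 9 − 8 = 1, and the invariant factors of ∂_1 are all 1, so H_0 = Z.
  H_1: rank ker ∂_1 − rank ∂_2 = (27 − 8) − 18 = 1, and ∂_2 has invariant factor 2 > 1, so H_1 = Z × Z/2.
  H_2: rank ker ∂_2 − rank ∂_3 = (18 − 18) − 0 = 0, and there is no ∂_3, so H_2 = 0.

H_0 = Z,  H_1 = Z × Z/2,  H_2 = 0.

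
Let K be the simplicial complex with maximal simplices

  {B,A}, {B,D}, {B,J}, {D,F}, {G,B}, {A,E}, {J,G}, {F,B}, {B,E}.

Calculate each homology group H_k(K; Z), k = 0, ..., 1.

H_0 ≅ Z,  H_1 ≅ Z^3.

We work with the vertex ordering A < B < D < E < F < G < J. The simplices of K, each written with vertices in increasing order, are:

  0-simplices (7): A, B, D, E, F, G, J
  1-simplices (9): AB, AE, BD, BE, BF, BG, BJ, DF, GJ

Hence C_0 ≅ Z^7, C_1 ≅ Z^9.

The boundary map ∂_1: C_1 → C_0 is given by ∂[p,q] = [q] − [p]. For instance
  ∂GJ = J − G.
The 7×9 boundary matrix has rank 6 and Smith normal form diag(1,1,1,1,1,1).

Reading off H_k = ker ∂_k / im ∂_{k+1}:

  H_0: rank C_0 − rank ∂_1 = 7 − 6 = 1, and the invariant factors of ∂_1 are all 1, so H_0 = Z.
  H_1: rank ker ∂_1 − rank ∂_2 = (9 − 6) − 0 = 3, and there is no ∂_2, so H_1 = Z^3.

(K is a triangulation of a wedge of 3 circles.)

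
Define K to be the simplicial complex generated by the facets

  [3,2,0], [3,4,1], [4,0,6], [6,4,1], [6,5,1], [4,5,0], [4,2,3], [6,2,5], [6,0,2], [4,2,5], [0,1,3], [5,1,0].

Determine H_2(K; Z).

H_2 = 0.

Fix the vertex order 0 < 1 < 2 < 3 < 4 < 5 < 6 and write every simplex with vertices in increasing order. Then dim K = 2 and the simplices of K are:

  0-simplices (7): [0], [1], [2], [3], [4], [5], [6]
  1-simplices (18): [0,1], [0,2], [0,3], [0,4], [0,5], [0,6], [1,3], [1,4], [1,5], [1,6], [2,3], [2,4], [2,5], [2,6], [3,4], [4,5], [4,6], [5,6]
  2-simplices (12): [0,1,3], [0,1,5], [0,2,3], [0,2,6], [0,4,5], [0,4,6], [1,3,4], [1,4,6], [1,5,6], [2,3,4], [2,4,5], [2,5,6]

giving chain groups C_0 ≅ Z^7, C_1 ≅ Z^18, C_2 ≅ Z^12.

Boundary ∂_1: C_1 → C_0 sends each edge [p,q] (with p < q) to q − p.
The 7×18 boundary matrix has rank 6 and Smith normal form diag(1,1,1,1,1,1).

The boundary map ∂_2: C_2 → C_1 sends each 2-simplex [p,q,r] to [q,r] − [p,r] + [p,q]. For instance
  ∂[0,4,5] = [4,5] − [0,5] + [0,4],
  ∂[0,2,6] = [2,6] − [0,6] + [0,2].
The resulting 18×12 matrix has rank 12, and its Smith normal form has invariant factors (1,1,1,1,1,1,1,1,1,1,1,2).

Reading off H_k = ker ∂_k / im ∂_{k+1}:

  H_2: rank ker ∂_2 − rank ∂_3 = (12 − 12) − 0 = 0, and there is no ∂_3, so H_2 = 0.

(K is a triangulation of the real projective plane RP^2.)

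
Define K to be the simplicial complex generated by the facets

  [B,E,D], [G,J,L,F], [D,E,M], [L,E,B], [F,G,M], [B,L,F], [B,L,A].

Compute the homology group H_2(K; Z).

K has 9 vertices, 18 edges, 10 triangles, 1 3-simplex.
rank ∂_2 = 9, rank ∂_3 = 1 ⇒ b_2 = 10 − 9 − 1 = 0; all invariant factors of ∂_3 are 1 so no torsion. So H_2 = 0.

H_2 ≅ 0.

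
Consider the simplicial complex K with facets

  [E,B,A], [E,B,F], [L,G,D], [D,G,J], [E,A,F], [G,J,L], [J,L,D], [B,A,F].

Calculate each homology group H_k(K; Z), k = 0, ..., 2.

Fix the vertex order A < B < D < E < F < G < J < L and write every simplex with vertices in increasing order. Then dim K = 2 and the simplices of K are:

  0-simplices (8): A, B, D, E, F, G, J, L
  1-simplices (12): AB, AE, AF, BE, BF, DG, DJ, DL, EF, GJ, GL, JL
  2-simplices (8): ABE, ABF, AEF, BEF, DGJ, DGL, DJL, GJL

Hence C_0 ≅ Z^8, C_1 ≅ Z^12, C_2 ≅ Z^8.

∂_1: C_1 → C_0 is given by ∂[p,q] = [q] − [p]. For instance
  ∂JL = L − J.
The resulting 8×12 matrix has rank 6, and its Smith normal form has invariant factors (1,1,1,1,1,1).

Boundary ∂_2: C_2 → C_1 maps a triangle to the signed sum of its edges. For instance
  ∂DGL = GL − DL + DG,
  ∂ABE = BE − AE + AB.
The 12×8 boundary matrix has rank 6 and Smith normal form diag(1,1,1,1,1,1).

Reading off H_k = ker ∂_k / im ∂_{k+1}:

  H_0: rank C_0 − rank ∂_1 = 8 − 6 = 2, and the invariant factors of ∂_1 are all 1, so H_0 ≅ Z^2.
  H_1: rank ker ∂_1 − rank ∂_2 = (12 − 6) − 6 = 0, and the invariant factors of ∂_2 are all 1, so H_1 ≅ 0.
  H_2: rank ker ∂_2 − rank ∂_3 = (8 − 6) − 0 = 2, and there is no ∂_3, so H_2 ≅ Z^2.

As a check, the Euler characteristic is 8 − 12 + 8 = 4, which agrees with 2 − 0 + 2 = 4.

H_0 ≅ Z^2,  H_1 = 0,  H_2 ≅ Z^2.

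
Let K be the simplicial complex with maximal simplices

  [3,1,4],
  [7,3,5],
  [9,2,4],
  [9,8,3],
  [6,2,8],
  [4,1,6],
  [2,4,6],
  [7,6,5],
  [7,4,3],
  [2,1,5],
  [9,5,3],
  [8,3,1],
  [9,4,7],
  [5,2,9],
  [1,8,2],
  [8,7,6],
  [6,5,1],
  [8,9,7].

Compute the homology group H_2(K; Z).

Take the total order 1 < 2 < 3 < 4 < 5 < 6 < 7 < 8 < 9 on the vertex set. Then K (dimension 2) consists of the simplices:

  0-simplices (9): [1], [2], [3], [4], [5], [6], [7], [8], [9]
  1-simplices (27): (27 of them)
  2-simplices (18): [1,2,5], [1,2,8], [1,3,4], [1,3,8], [1,4,6], [1,5,6], [2,4,6], [2,4,9], [2,5,9], [2,6,8], [3,4,7], [3,5,7], [3,5,9], [3,8,9], [4,7,9], [5,6,7], [6,7,8], [7,8,9]

giving chain groups C_0 ≅ Z^9, C_1 ≅ Z^27, C_2 ≅ Z^18.

Boundary ∂_1: C_1 → C_0 maps an edge to its endpoints' difference, ∂[p,q] = q − p. For instance
  ∂[4,6] = [6] − [4].
As a 9×27 matrix over Z this has rank 8, with invariant factors (1,1,1,1,1,1,1,1).

∂_2: C_2 → C_1 acts by ∂[p,q,r] = [q,r] − [p,r] + [p,q]. For instance
  ∂[4,7,9] = [7,9] − [4,9] + [4,7],
  ∂[1,5,6] = [5,6] − [1,6] + [1,5].
The 27×18 boundary matrix has rank 18 and Smith normal form diag(1,1,1,1,1,1,1,1,1,1,1,1,1,1,1,1,1,2).

Now H_k = ker ∂_k / im ∂_{k+1}, so:

  H_2: rank ker ∂_2 − rank ∂_3 = (18 − 18) − 0 = 0, and there is no ∂_3, so H_2 = 0.

(K is a triangulation of the Klein bottle.)

H_2 ≅ 0.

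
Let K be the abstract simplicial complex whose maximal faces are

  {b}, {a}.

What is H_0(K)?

H_0 = Z^2.

Fix the vertex order a < b and write every simplex with vertices in increasing order. Then dim K = 0 and the simplices of K are:

  0-simplices (2): a, b

Hence C_0 ≅ Z^2.

Now H_k = ker ∂_k / im ∂_{k+1}, so:

  H_0: rank C_0 − rank ∂_1 = 2 − 0 = 2, and there is no ∂_1, so H_0 = Z^2.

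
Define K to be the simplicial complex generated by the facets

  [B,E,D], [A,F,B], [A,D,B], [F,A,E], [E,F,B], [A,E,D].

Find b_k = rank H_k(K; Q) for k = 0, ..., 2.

b_0 = 1, b_1 = 0, b_2 = 1.

Take the total order A < B < D < E < F on the vertex set. Then K (dimension 2) consists of the simplices:

  0-simplices (5): A, B, D, E, F
  1-simplices (9): AB, AD, AE, AF, BD, BE, BF, DE, EF
  2-simplices (6): ABD, ABF, ADE, AEF, BDE, BEF

Hence C_0 ≅ Z^5, C_1 ≅ Z^9, C_2 ≅ Z^6.

Boundary ∂_1: C_1 → C_0 sends each edge [p,q] (with p < q) to q − p. For instance
  ∂DE = E − D.
The 5×9 boundary matrix has rank 4 and Smith normal form diag(1,1,1,1).

Boundary ∂_2: C_2 → C_1 maps a triangle to the signed sum of its edges. For instance
  ∂ABD = BD − AD + AB,
  ∂ADE = DE − AE + AD.
This gives a 9×6 integer matrix of rank 5; reducing to Smith normal form yields diagonal entries (1,1,1,1,1).

Now H_k = ker ∂_k / im ∂_{k+1}, so:

  H_0: rank C_0 − rank ∂_1 = 5 − 4 = 1, and the invariant factors of ∂_1 are all 1, so H_0 ≅ Z.
  H_1: rank ker ∂_1 − rank ∂_2 = (9 − 4) − 5 = 0, and the invariant factors of ∂_2 are all 1, so H_1 ≅ 0.
  H_2: rank ker ∂_2 − rank ∂_3 = (6 − 5) − 0 = 1, and there is no ∂_3, so H_2 ≅ Z.

(K is a triangulation of the 2-sphere S^2.)

Hence the Betti numbers are b_0 = 1, b_1 = 0, b_2 = 1.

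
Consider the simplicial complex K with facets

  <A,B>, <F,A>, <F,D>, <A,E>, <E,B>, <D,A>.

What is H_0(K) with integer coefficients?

H_0 = Z.

Fix the vertex order A < B < D < E < F and write every simplex with vertices in increasing order. Then dim K = 1 and the simplices of K are:

  0-simplices (5): A, B, D, E, F
  1-simplices (6): AB, AD, AE, AF, BE, DF

Hence C_0 ≅ Z^5, C_1 ≅ Z^6.

∂_1: C_1 → C_0 maps an edge to its endpoints' difference, ∂[p,q] = q − p. For instance
  ∂BE = E − B.
The 5×6 boundary matrix has rank 4 and Smith normal form diag(1,1,1,1).

From H_k ≅ ker(∂_k) / im(∂_{k+1}) we obtain:

  H_0: rank C_0 − rank ∂_1 = 5 − 4 = 1, and the invariant factors of ∂_1 are all 1, so H_0 ≅ Z.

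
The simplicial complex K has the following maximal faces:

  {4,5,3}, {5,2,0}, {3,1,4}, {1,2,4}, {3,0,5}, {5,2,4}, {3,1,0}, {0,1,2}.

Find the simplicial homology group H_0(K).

Order the vertices as 0 < 1 < 2 < 3 < 4 < 5. Listing each simplex with vertices in this order, K has dimension 2 with simplices:

  0-simplices (6): [0], [1], [2], [3], [4], [5]
  1-simplices (12): [0,1], [0,2], [0,3], [0,5], [1,2], [1,3], [1,4], [2,4], [2,5], [3,4], [3,5], [4,5]
  2-simplices (8): [0,1,2], [0,1,3], [0,2,5], [0,3,5], [1,2,4], [1,3,4], [2,4,5], [3,4,5]

Hence C_0 ≅ Z^6, C_1 ≅ Z^12, C_2 ≅ Z^8.

Boundary ∂_1: C_1 → C_0 maps an edge to its endpoints' difference, ∂[p,q] = q − p. For instance
  ∂[0,3] = [3] − [0].
The resulting 6×12 matrix has rank 5, and its Smith normal form has invariant factors (1,1,1,1,1).

Boundary ∂_2: C_2 → C_1 maps a triangle to the signed sum of its edges. For instance
  ∂[0,1,3] = [1,3] − [0,3] + [0,1],
  ∂[0,3,5] = [3,5] − [0,5] + [0,3].
As a 12×8 matrix over Z this has rank 7, with invariant factors (1,1,1,1,1,1,1).

From H_k ≅ ker(∂_k) / im(∂_{k+1}) we obtain:

  H_0: rank C_0 − rank ∂_1 = 6 − 5 = 1, and the invariant factors of ∂_1 are all 1, so H_0 ≅ Z.

H_0 = Z.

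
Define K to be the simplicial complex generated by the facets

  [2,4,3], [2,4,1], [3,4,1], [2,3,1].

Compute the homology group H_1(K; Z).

H_1 ≅ 0.

K has 4 vertices, 6 edges, 4 triangles.
rank ∂_1 = 3, rank ∂_2 = 3 ⇒ b_1 = 6 − 3 − 3 = 0; all invariant factors of ∂_2 are 1 so no torsion. So H_1 ≅ 0.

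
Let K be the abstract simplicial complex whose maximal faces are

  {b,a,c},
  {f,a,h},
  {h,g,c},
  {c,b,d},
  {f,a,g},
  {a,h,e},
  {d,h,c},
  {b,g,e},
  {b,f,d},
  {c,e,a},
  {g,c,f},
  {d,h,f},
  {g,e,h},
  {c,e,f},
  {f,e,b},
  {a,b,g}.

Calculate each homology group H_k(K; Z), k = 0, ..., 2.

Take the total order a < b < c < d < e < f < g < h on the vertex set. Then K (dimension 2) consists of the simplices:

  0-simplices (8): a, b, c, d, e, f, g, h
  1-simplices (24): ab, ac, ae, af, ag, ah, bc, bd, be, bf, bg, cd, ce, cf, cg, ch, df, dh, ef, eg, eh, fg, fh, gh
  2-simplices (16): abc, abg, ace, aeh, afg, afh, bcd, bdf, bef, beg, cdh, cef, cfg, cgh, dfh, egh

so the chain groups are C_0 ≅ Z^8, C_1 ≅ Z^24, C_2 ≅ Z^16.

The boundary map ∂_1: C_1 → C_0 sends each edge [p,q] (with p < q) to q − p. For instance
  ∂ah = h − a.
The 8×24 boundary matrix has rank 7 and Smith normal form diag(1,1,1,1,1,1,1).

The boundary map ∂_2: C_2 → C_1 acts by ∂[p,q,r] = [q,r] − [p,r] + [p,q]. For instance
  ∂afh = fh − ah + af,
  ∂abc = bc − ac + ab.
This gives a 24×16 integer matrix of rank 15; reducing to Smith normal form yields diagonal entries (1,1,1,1,1,1,1,1,1,1,1,1,1,1,1).

From H_k ≅ ker(∂_k) / im(∂_{k+1}) we obtain:

  H_0: rank C_0 − rank ∂_1 = 8 − 7 = 1, and the invariant factors of ∂_1 are all 1, so H_0 = Z.
  H_1: rank ker ∂_1 − rank ∂_2 = (24 − 7) − 15 = 2, and the invariant factors of ∂_2 are all 1, so H_1 = Z^2.
  H_2: rank ker ∂_2 − rank ∂_3 = (16 − 15) − 0 = 1, and there is no ∂_3, so H_2 = Z.

(K is a triangulation of the torus T^2.)

H_0 = Z,  H_1 = Z^2,  H_2 = Z.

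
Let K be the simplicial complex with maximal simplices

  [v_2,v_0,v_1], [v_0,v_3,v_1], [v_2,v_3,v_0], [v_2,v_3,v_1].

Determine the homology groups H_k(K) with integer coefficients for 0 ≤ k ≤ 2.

Take the total order v_0 < v_1 < v_2 < v_3 on the vertex set. Then K (dimension 2) consists of the simplices:

  0-simplices (4): [v_0], [v_1], [v_2], [v_3]
  1-simplices (6): [v_0,v_1], [v_0,v_2], [v_0,v_3], [v_1,v_2], [v_1,v_3], [v_2,v_3]
  2-simplices (4): [v_0,v_1,v_2], [v_0,v_1,v_3], [v_0,v_2,v_3], [v_1,v_2,v_3]

giving chain groups C_0 ≅ Z^4, C_1 ≅ Z^6, C_2 ≅ Z^4.

Boundary ∂_1: C_1 → C_0 is given by ∂[p,q] = [q] − [p].
As a 4×6 matrix over Z this has rank 3, with invariant factors (1,1,1).

∂_2: C_2 → C_1 sends each 2-simplex [p,q,r] to [q,r] − [p,r] + [p,q]. For instance
  ∂[v_0,v_1,v_3] = [v_1,v_3] − [v_0,v_3] + [v_0,v_1],
  ∂[v_0,v_2,v_3] = [v_2,v_3] − [v_0,v_3] + [v_0,v_2].
This gives a 6×4 integer matrix of rank 3; reducing to Smith normal form yields diagonal entries (1,1,1).

Now H_k = ker ∂_k / im ∂_{k+1}, so:

  H_0: rank C_0 − rank ∂_1 = 4 − 3 = 1, and the invariant factors of ∂_1 are all 1, so H_0 = Z.
  H_1: rank ker ∂_1 − rank ∂_2 = (6 − 3) − 3 = 0, and the invariant factors of ∂_2 are all 1, so H_1 = 0.
  H_2: rank ker ∂_2 − rank ∂_3 = (4 − 3) − 0 = 1, and there is no ∂_3, so H_2 = Z.

(K is a triangulation of the 2-sphere S^2.)

H_0 = Z,  H_1 = 0,  H_2 = Z.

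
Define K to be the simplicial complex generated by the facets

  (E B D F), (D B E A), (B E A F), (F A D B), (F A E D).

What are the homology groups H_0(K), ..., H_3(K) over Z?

Fix the vertex order A < B < D < E < F and write every simplex with vertices in increasing order. Then dim K = 3 and the simplices of K are:

  0-simplices (5): A, B, D, E, F
  1-simplices (10): AB, AD, AE, AF, BD, BE, BF, DE, DF, EF
  2-simplices (10): ABD, ABE, ABF, ADE, ADF, AEF, BDE, BDF, BEF, DEF
  3-simplices (5): ABDE, ABDF, ABEF, ADEF, BDEF

giving chain groups C_0 ≅ Z^5, C_1 ≅ Z^10, C_2 ≅ Z^10, C_3 ≅ Z^5.

∂_1: C_1 → C_0 sends each edge [p,q] (with p < q) to q − p.
As a 5×10 matrix over Z this has rank 4, with invariant factors (1,1,1,1).

∂_2: C_2 → C_1 maps a triangle to the signed sum of its edges. For instance
  ∂ABE = BE − AE + AB,
  ∂ABD = BD − AD + AB.
As a 10×10 matrix over Z this has rank 6, with invariant factors (1,1,1,1,1,1).

∂_3: C_3 → C_2 sends each 3-simplex σ to the alternating sum Σ_i (−1)^i (σ with its i-th vertex removed). For instance
  ∂ABDE = BDE − ADE + ABE − ABD,
  ∂ABEF = BEF − AEF + ABF − ABE.
This gives a 10×5 integer matrix of rank 4; reducing to Smith normal form yields diagonal entries (1,1,1,1).

Now H_k = ker ∂_k / im ∂_{k+1}, so:

  H_0: rank C_0 − rank ∂_1 = 5 − 4 = 1, and the invariant factors of ∂_1 are all 1, so H_0 = Z.
  H_1: rank ker ∂_1 − rank ∂_2 = (10 − 4) − 6 = 0, and the invariant factors of ∂_2 are all 1, so H_1 = 0.
  H_2: rank ker ∂_2 − rank ∂_3 = (10 − 6) − 4 = 0, and the invariant factors of ∂_3 are all 1, so H_2 = 0.
  H_3: rank ker ∂_3 − rank ∂_4 = (5 − 4) − 0 = 1, and there is no ∂_4, so H_3 = Z.

H_0 = Z,  H_1 = 0,  H_2 = 0,  H_3 = Z.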